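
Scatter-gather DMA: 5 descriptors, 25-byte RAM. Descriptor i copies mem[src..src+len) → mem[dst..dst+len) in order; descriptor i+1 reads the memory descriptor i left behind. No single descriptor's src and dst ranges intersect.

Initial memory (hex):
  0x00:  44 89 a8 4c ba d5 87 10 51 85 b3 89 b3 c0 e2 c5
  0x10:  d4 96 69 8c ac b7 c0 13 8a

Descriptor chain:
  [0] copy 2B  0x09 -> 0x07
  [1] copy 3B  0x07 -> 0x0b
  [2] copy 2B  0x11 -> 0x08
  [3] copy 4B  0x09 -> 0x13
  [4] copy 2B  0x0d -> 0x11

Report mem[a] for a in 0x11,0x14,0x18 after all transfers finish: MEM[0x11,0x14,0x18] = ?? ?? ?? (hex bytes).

MEM[0x11,0x14,0x18] = 85 b3 8a

  after D0: wrote 2B at 0x07 = 85b3
  after D1: wrote 3B at 0x0b = 85b385
  after D2: wrote 2B at 0x08 = 9669
  after D3: wrote 4B at 0x13 = 69b385b3
  after D4: wrote 2B at 0x11 = 85e2
query mem[0x11]=0x85, mem[0x14]=0xb3, mem[0x18]=0x8a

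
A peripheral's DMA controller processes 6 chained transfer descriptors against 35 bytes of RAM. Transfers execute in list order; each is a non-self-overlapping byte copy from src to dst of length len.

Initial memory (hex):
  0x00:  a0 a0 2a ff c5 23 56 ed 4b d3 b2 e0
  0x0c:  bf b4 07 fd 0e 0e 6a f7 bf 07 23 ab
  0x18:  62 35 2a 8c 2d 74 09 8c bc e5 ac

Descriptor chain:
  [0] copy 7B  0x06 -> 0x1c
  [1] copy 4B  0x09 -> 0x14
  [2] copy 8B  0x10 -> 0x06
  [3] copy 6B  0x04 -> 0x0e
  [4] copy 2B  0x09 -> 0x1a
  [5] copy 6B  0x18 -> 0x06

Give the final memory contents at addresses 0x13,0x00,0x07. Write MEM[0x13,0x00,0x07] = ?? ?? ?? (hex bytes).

MEM[0x13,0x00,0x07] = f7 a0 35

D0: mem[0x1c..0x22] <- [56 ed 4b d3 b2 e0 bf]
D1: mem[0x14..0x17] <- [d3 b2 e0 bf]
D2: mem[0x06..0x0d] <- [0e 0e 6a f7 d3 b2 e0 bf]
D3: mem[0x0e..0x13] <- [c5 23 0e 0e 6a f7]
D4: mem[0x1a..0x1b] <- [f7 d3]
D5: mem[0x06..0x0b] <- [62 35 f7 d3 56 ed]
query mem[0x13]=0xf7, mem[0x00]=0xa0, mem[0x07]=0x35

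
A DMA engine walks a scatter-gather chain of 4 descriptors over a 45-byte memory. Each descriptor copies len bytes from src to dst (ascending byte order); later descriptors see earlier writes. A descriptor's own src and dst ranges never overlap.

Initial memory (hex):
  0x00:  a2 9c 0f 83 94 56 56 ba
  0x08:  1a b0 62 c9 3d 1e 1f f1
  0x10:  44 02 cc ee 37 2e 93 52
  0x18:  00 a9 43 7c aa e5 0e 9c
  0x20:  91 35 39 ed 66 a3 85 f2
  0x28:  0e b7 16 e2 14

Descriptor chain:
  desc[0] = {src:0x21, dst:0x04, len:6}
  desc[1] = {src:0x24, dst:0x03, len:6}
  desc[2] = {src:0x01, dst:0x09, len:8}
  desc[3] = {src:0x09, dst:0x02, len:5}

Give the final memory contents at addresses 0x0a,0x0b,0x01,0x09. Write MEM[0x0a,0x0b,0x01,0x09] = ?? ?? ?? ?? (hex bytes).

  after D0: wrote 6B at 0x04 = 3539ed66a385
  after D1: wrote 6B at 0x03 = 66a385f20eb7
  after D2: wrote 8B at 0x09 = 9c0f66a385f20eb7
  after D3: wrote 5B at 0x02 = 9c0f66a385
query mem[0x0a]=0x0f, mem[0x0b]=0x66, mem[0x01]=0x9c, mem[0x09]=0x9c

MEM[0x0a,0x0b,0x01,0x09] = 0f 66 9c 9c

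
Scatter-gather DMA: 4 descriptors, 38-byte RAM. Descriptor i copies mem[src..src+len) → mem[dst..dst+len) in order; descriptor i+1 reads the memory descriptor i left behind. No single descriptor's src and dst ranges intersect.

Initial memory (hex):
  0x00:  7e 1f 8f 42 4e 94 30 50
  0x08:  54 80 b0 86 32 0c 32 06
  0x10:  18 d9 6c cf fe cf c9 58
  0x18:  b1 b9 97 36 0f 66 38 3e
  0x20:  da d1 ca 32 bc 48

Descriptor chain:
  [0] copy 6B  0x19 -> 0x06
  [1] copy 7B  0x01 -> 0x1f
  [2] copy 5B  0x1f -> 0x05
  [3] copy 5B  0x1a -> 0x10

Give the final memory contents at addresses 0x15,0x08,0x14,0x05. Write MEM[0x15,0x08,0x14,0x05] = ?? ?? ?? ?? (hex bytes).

MEM[0x15,0x08,0x14,0x05] = cf 4e 38 1f

  after D0: wrote 6B at 0x06 = b997360f6638
  after D1: wrote 7B at 0x1f = 1f8f424e94b997
  after D2: wrote 5B at 0x05 = 1f8f424e94
  after D3: wrote 5B at 0x10 = 97360f6638
query mem[0x15]=0xcf, mem[0x08]=0x4e, mem[0x14]=0x38, mem[0x05]=0x1f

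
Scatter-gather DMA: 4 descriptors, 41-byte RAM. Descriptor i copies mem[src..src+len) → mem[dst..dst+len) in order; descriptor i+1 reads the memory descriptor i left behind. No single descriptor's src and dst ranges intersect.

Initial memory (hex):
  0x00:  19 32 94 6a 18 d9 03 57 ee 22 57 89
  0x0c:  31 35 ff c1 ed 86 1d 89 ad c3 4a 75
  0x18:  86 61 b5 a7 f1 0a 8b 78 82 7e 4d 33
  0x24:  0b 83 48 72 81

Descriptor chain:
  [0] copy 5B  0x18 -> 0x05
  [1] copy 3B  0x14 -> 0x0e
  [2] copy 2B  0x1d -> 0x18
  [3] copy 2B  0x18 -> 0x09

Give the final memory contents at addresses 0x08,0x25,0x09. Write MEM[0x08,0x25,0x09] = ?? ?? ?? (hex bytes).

MEM[0x08,0x25,0x09] = a7 83 0a

D0: mem[0x05..0x09] <- [86 61 b5 a7 f1]
D1: mem[0x0e..0x10] <- [ad c3 4a]
D2: mem[0x18..0x19] <- [0a 8b]
D3: mem[0x09..0x0a] <- [0a 8b]
query mem[0x08]=0xa7, mem[0x25]=0x83, mem[0x09]=0x0a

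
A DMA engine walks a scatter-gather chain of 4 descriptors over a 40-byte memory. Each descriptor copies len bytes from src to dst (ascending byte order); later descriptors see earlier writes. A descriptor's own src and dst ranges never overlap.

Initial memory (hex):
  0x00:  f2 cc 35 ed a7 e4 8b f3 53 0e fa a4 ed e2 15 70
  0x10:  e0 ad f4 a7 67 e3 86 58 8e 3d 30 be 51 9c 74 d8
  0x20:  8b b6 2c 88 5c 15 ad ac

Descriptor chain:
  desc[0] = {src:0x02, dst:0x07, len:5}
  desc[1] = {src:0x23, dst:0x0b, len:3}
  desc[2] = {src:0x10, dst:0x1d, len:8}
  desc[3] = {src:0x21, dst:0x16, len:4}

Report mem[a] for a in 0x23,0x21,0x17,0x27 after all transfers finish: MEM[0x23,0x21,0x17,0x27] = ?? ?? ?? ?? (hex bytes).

[0] 0x02->0x07 len=5 : 35 ed a7 e4 8b
[1] 0x23->0x0b len=3 : 88 5c 15
[2] 0x10->0x1d len=8 : e0 ad f4 a7 67 e3 86 58
[3] 0x21->0x16 len=4 : 67 e3 86 58
query mem[0x23]=0x86, mem[0x21]=0x67, mem[0x17]=0xe3, mem[0x27]=0xac

MEM[0x23,0x21,0x17,0x27] = 86 67 e3 ac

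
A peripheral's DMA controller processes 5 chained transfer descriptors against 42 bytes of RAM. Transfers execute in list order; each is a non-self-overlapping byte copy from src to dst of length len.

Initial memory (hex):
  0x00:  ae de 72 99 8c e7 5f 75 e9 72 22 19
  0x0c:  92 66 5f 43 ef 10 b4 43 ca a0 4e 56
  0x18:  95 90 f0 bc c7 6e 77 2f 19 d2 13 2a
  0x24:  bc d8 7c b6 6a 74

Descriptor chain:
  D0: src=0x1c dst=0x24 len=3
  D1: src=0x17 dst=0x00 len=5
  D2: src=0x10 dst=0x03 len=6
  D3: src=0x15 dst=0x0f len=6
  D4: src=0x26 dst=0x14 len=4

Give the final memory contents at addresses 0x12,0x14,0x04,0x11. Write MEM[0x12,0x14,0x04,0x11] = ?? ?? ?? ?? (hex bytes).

MEM[0x12,0x14,0x04,0x11] = 95 77 10 56

D0: mem[0x24..0x26] <- [c7 6e 77]
D1: mem[0x00..0x04] <- [56 95 90 f0 bc]
D2: mem[0x03..0x08] <- [ef 10 b4 43 ca a0]
D3: mem[0x0f..0x14] <- [a0 4e 56 95 90 f0]
D4: mem[0x14..0x17] <- [77 b6 6a 74]
query mem[0x12]=0x95, mem[0x14]=0x77, mem[0x04]=0x10, mem[0x11]=0x56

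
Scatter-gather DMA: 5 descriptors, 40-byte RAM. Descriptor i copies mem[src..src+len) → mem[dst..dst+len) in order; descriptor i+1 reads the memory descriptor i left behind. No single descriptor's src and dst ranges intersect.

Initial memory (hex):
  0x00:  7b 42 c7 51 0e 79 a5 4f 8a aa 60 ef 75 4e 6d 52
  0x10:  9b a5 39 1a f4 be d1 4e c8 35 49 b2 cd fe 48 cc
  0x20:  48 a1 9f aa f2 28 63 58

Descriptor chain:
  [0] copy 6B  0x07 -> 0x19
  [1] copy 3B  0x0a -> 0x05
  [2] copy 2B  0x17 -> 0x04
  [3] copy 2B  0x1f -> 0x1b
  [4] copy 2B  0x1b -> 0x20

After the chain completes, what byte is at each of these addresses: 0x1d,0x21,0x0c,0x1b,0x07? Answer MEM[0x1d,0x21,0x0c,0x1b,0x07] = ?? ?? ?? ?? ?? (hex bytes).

  after D0: wrote 6B at 0x19 = 4f8aaa60ef75
  after D1: wrote 3B at 0x05 = 60ef75
  after D2: wrote 2B at 0x04 = 4ec8
  after D3: wrote 2B at 0x1b = cc48
  after D4: wrote 2B at 0x20 = cc48
query mem[0x1d]=0xef, mem[0x21]=0x48, mem[0x0c]=0x75, mem[0x1b]=0xcc, mem[0x07]=0x75

MEM[0x1d,0x21,0x0c,0x1b,0x07] = ef 48 75 cc 75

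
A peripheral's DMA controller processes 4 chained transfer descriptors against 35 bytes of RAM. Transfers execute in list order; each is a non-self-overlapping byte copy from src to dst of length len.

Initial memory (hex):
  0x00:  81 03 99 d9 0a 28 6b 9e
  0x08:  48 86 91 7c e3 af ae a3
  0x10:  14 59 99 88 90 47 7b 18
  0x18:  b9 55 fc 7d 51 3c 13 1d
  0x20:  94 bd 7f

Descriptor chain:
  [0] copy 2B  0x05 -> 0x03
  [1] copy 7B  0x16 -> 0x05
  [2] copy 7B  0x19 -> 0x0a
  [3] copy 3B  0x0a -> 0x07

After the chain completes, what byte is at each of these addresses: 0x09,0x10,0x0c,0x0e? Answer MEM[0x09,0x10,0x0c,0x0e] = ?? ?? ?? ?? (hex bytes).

#0 dst[0x03+2] := {0x28,0x6b}
#1 dst[0x05+7] := {0x7b,0x18,0xb9,0x55,0xfc,0x7d,0x51}
#2 dst[0x0a+7] := {0x55,0xfc,0x7d,0x51,0x3c,0x13,0x1d}
#3 dst[0x07+3] := {0x55,0xfc,0x7d}
query mem[0x09]=0x7d, mem[0x10]=0x1d, mem[0x0c]=0x7d, mem[0x0e]=0x3c

MEM[0x09,0x10,0x0c,0x0e] = 7d 1d 7d 3c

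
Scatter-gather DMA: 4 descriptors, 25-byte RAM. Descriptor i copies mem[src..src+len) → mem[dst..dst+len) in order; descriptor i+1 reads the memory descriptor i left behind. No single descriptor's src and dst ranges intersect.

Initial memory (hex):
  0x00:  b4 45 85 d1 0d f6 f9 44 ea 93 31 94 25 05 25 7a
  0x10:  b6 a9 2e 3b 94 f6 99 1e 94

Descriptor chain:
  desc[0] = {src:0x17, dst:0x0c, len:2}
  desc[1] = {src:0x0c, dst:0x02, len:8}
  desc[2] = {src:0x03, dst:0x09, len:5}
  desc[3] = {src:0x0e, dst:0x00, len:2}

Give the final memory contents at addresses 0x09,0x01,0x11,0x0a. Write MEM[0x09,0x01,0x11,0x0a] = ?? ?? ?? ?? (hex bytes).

D0: mem[0x0c..0x0d] <- [1e 94]
D1: mem[0x02..0x09] <- [1e 94 25 7a b6 a9 2e 3b]
D2: mem[0x09..0x0d] <- [94 25 7a b6 a9]
D3: mem[0x00..0x01] <- [25 7a]
query mem[0x09]=0x94, mem[0x01]=0x7a, mem[0x11]=0xa9, mem[0x0a]=0x25

MEM[0x09,0x01,0x11,0x0a] = 94 7a a9 25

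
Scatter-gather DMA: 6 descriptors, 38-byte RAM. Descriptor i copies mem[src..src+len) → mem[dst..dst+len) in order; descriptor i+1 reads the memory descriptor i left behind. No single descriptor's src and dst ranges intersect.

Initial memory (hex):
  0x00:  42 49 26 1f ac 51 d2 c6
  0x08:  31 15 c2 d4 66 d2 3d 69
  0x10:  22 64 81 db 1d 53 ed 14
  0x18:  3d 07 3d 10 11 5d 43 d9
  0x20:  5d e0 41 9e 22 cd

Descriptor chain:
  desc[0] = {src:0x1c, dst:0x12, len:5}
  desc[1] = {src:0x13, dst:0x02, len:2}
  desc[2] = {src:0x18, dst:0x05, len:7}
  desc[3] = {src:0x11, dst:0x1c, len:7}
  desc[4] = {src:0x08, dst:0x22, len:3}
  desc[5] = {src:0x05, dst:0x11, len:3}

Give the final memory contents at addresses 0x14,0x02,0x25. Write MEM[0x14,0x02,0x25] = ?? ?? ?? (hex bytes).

MEM[0x14,0x02,0x25] = 43 5d cd

  after D0: wrote 5B at 0x12 = 115d43d95d
  after D1: wrote 2B at 0x02 = 5d43
  after D2: wrote 7B at 0x05 = 3d073d10115d43
  after D3: wrote 7B at 0x1c = 64115d43d95d14
  after D4: wrote 3B at 0x22 = 10115d
  after D5: wrote 3B at 0x11 = 3d073d
query mem[0x14]=0x43, mem[0x02]=0x5d, mem[0x25]=0xcd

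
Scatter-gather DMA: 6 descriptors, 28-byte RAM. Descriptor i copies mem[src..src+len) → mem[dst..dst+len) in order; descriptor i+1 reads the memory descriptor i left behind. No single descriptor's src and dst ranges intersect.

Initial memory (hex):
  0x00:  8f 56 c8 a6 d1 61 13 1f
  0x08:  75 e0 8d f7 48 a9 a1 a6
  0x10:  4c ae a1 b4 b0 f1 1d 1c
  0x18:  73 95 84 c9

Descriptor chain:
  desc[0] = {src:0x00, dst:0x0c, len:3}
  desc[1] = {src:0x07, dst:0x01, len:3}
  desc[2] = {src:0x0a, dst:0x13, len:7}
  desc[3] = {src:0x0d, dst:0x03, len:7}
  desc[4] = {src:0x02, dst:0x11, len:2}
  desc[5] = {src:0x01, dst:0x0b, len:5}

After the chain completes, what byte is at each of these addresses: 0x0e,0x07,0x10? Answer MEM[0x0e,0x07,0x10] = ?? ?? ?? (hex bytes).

  after D0: wrote 3B at 0x0c = 8f56c8
  after D1: wrote 3B at 0x01 = 1f75e0
  after D2: wrote 7B at 0x13 = 8df78f56c8a64c
  after D3: wrote 7B at 0x03 = 56c8a64caea18d
  after D4: wrote 2B at 0x11 = 7556
  after D5: wrote 5B at 0x0b = 1f7556c8a6
query mem[0x0e]=0xc8, mem[0x07]=0xae, mem[0x10]=0x4c

MEM[0x0e,0x07,0x10] = c8 ae 4c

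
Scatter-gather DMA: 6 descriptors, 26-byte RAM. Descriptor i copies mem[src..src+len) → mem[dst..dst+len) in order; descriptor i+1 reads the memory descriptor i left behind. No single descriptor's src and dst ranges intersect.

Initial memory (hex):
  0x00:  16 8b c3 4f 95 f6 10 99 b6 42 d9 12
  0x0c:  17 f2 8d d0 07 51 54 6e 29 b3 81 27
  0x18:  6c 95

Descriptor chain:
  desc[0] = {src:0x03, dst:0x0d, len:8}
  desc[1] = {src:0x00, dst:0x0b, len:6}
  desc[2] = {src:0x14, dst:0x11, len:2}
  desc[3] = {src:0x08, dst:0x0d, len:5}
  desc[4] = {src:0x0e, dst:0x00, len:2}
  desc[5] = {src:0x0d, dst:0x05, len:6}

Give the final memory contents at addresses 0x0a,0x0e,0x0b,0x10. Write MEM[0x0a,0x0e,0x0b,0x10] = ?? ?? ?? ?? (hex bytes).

MEM[0x0a,0x0e,0x0b,0x10] = b3 42 16 16

  after D0: wrote 8B at 0x0d = 4f95f61099b642d9
  after D1: wrote 6B at 0x0b = 168bc34f95f6
  after D2: wrote 2B at 0x11 = d9b3
  after D3: wrote 5B at 0x0d = b642d9168b
  after D4: wrote 2B at 0x00 = 42d9
  after D5: wrote 6B at 0x05 = b642d9168bb3
query mem[0x0a]=0xb3, mem[0x0e]=0x42, mem[0x0b]=0x16, mem[0x10]=0x16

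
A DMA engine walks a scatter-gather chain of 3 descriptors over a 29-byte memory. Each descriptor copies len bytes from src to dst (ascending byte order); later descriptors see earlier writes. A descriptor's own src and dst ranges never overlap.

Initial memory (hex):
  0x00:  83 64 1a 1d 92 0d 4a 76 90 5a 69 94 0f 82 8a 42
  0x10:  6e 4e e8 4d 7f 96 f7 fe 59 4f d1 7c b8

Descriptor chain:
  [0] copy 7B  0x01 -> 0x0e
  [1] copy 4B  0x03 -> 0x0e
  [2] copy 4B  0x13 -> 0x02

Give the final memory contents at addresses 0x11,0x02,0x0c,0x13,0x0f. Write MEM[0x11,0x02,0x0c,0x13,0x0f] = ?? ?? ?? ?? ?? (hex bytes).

MEM[0x11,0x02,0x0c,0x13,0x0f] = 4a 4a 0f 4a 92

  after D0: wrote 7B at 0x0e = 641a1d920d4a76
  after D1: wrote 4B at 0x0e = 1d920d4a
  after D2: wrote 4B at 0x02 = 4a7696f7
query mem[0x11]=0x4a, mem[0x02]=0x4a, mem[0x0c]=0x0f, mem[0x13]=0x4a, mem[0x0f]=0x92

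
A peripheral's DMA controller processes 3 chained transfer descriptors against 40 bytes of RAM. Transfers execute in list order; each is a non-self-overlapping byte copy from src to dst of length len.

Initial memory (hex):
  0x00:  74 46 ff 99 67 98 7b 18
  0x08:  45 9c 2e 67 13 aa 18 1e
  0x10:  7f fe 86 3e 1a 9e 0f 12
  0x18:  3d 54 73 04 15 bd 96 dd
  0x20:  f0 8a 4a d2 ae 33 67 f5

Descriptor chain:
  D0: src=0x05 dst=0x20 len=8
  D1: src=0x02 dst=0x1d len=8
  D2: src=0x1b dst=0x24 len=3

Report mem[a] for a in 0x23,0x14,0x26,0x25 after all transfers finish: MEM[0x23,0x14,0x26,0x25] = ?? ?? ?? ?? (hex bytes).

MEM[0x23,0x14,0x26,0x25] = 45 1a ff 15

[0] 0x05->0x20 len=8 : 98 7b 18 45 9c 2e 67 13
[1] 0x02->0x1d len=8 : ff 99 67 98 7b 18 45 9c
[2] 0x1b->0x24 len=3 : 04 15 ff
query mem[0x23]=0x45, mem[0x14]=0x1a, mem[0x26]=0xff, mem[0x25]=0x15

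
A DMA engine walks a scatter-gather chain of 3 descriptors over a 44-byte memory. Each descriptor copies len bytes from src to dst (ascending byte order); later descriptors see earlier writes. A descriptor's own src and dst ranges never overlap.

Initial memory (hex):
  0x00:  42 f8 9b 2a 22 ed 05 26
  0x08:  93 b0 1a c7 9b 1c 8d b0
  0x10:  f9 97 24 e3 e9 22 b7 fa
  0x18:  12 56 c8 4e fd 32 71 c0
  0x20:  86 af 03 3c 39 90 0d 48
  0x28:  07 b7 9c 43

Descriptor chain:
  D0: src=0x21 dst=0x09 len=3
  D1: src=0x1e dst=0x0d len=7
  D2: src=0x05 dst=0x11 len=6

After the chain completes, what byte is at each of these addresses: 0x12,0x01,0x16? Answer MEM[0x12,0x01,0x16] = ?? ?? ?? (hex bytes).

[0] 0x21->0x09 len=3 : af 03 3c
[1] 0x1e->0x0d len=7 : 71 c0 86 af 03 3c 39
[2] 0x05->0x11 len=6 : ed 05 26 93 af 03
query mem[0x12]=0x05, mem[0x01]=0xf8, mem[0x16]=0x03

MEM[0x12,0x01,0x16] = 05 f8 03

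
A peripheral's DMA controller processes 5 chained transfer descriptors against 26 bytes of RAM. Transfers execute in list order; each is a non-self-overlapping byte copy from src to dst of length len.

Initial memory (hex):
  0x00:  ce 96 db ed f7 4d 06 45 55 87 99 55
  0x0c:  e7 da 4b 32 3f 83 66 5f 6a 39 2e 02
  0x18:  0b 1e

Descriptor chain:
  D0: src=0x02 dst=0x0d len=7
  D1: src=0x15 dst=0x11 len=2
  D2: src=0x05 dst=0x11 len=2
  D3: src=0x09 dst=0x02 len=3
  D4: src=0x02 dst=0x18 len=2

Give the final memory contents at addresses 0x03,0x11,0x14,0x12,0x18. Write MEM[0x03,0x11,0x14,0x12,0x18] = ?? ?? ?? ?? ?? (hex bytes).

[0] 0x02->0x0d len=7 : db ed f7 4d 06 45 55
[1] 0x15->0x11 len=2 : 39 2e
[2] 0x05->0x11 len=2 : 4d 06
[3] 0x09->0x02 len=3 : 87 99 55
[4] 0x02->0x18 len=2 : 87 99
query mem[0x03]=0x99, mem[0x11]=0x4d, mem[0x14]=0x6a, mem[0x12]=0x06, mem[0x18]=0x87

MEM[0x03,0x11,0x14,0x12,0x18] = 99 4d 6a 06 87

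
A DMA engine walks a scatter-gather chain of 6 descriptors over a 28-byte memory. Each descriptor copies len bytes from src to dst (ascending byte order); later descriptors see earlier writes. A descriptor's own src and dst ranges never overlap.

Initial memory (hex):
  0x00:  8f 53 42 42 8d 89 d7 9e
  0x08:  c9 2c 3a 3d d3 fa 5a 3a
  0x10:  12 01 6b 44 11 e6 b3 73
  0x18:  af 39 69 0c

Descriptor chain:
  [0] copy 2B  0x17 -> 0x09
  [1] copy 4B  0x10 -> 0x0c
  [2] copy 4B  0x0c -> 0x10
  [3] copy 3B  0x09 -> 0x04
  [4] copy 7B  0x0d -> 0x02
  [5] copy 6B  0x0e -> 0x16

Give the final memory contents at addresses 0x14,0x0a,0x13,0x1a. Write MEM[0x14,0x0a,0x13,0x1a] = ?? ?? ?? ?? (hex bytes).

  after D0: wrote 2B at 0x09 = 73af
  after D1: wrote 4B at 0x0c = 12016b44
  after D2: wrote 4B at 0x10 = 12016b44
  after D3: wrote 3B at 0x04 = 73af3d
  after D4: wrote 7B at 0x02 = 016b4412016b44
  after D5: wrote 6B at 0x16 = 6b4412016b44
query mem[0x14]=0x11, mem[0x0a]=0xaf, mem[0x13]=0x44, mem[0x1a]=0x6b

MEM[0x14,0x0a,0x13,0x1a] = 11 af 44 6b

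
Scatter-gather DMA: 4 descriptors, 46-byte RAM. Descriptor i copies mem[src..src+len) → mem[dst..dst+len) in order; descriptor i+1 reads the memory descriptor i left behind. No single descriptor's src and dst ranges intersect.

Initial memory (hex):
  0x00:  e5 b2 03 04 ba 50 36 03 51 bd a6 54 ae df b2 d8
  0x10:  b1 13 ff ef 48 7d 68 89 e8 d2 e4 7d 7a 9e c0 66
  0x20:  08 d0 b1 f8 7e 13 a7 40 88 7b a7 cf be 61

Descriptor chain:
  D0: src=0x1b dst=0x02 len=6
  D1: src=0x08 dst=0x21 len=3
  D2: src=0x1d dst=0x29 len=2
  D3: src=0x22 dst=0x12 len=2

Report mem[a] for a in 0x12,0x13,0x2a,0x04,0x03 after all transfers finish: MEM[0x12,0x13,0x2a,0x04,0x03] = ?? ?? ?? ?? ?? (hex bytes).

MEM[0x12,0x13,0x2a,0x04,0x03] = bd a6 c0 9e 7a

[0] 0x1b->0x02 len=6 : 7d 7a 9e c0 66 08
[1] 0x08->0x21 len=3 : 51 bd a6
[2] 0x1d->0x29 len=2 : 9e c0
[3] 0x22->0x12 len=2 : bd a6
query mem[0x12]=0xbd, mem[0x13]=0xa6, mem[0x2a]=0xc0, mem[0x04]=0x9e, mem[0x03]=0x7a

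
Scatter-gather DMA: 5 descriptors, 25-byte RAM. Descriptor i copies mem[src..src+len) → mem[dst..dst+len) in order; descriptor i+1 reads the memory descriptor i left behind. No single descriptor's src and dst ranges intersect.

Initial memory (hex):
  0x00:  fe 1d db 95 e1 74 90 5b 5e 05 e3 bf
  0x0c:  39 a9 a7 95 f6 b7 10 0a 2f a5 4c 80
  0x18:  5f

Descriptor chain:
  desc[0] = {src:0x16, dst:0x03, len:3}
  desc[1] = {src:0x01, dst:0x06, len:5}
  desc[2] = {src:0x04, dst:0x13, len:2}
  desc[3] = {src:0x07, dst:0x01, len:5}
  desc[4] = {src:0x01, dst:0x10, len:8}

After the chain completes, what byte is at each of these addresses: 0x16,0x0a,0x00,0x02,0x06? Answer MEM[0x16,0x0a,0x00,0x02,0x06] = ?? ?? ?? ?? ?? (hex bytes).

MEM[0x16,0x0a,0x00,0x02,0x06] = db 5f fe 4c 1d

  after D0: wrote 3B at 0x03 = 4c805f
  after D1: wrote 5B at 0x06 = 1ddb4c805f
  after D2: wrote 2B at 0x13 = 805f
  after D3: wrote 5B at 0x01 = db4c805fbf
  after D4: wrote 8B at 0x10 = db4c805fbf1ddb4c
query mem[0x16]=0xdb, mem[0x0a]=0x5f, mem[0x00]=0xfe, mem[0x02]=0x4c, mem[0x06]=0x1d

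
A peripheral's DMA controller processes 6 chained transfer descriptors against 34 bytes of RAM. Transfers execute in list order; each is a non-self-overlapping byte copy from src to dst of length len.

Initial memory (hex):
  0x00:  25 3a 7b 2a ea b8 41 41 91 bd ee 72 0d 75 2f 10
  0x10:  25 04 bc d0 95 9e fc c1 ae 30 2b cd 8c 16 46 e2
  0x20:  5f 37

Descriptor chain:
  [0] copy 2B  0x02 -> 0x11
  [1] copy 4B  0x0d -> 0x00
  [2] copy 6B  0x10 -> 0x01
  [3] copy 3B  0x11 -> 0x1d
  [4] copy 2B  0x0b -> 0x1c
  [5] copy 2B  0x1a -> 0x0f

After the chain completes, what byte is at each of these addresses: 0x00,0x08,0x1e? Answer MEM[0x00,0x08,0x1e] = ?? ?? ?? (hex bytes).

MEM[0x00,0x08,0x1e] = 75 91 2a

#0 dst[0x11+2] := {0x7b,0x2a}
#1 dst[0x00+4] := {0x75,0x2f,0x10,0x25}
#2 dst[0x01+6] := {0x25,0x7b,0x2a,0xd0,0x95,0x9e}
#3 dst[0x1d+3] := {0x7b,0x2a,0xd0}
#4 dst[0x1c+2] := {0x72,0x0d}
#5 dst[0x0f+2] := {0x2b,0xcd}
query mem[0x00]=0x75, mem[0x08]=0x91, mem[0x1e]=0x2a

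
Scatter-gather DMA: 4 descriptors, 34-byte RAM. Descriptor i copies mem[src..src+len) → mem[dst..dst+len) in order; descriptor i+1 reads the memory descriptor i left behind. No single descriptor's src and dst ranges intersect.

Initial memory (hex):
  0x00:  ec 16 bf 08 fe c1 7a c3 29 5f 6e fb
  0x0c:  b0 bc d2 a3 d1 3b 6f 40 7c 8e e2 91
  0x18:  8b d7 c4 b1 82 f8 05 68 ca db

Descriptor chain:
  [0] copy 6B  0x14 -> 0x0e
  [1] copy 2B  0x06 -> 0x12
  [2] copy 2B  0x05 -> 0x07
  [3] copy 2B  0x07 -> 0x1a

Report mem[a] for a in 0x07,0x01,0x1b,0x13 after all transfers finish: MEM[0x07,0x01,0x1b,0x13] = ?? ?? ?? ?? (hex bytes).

D0: mem[0x0e..0x13] <- [7c 8e e2 91 8b d7]
D1: mem[0x12..0x13] <- [7a c3]
D2: mem[0x07..0x08] <- [c1 7a]
D3: mem[0x1a..0x1b] <- [c1 7a]
query mem[0x07]=0xc1, mem[0x01]=0x16, mem[0x1b]=0x7a, mem[0x13]=0xc3

MEM[0x07,0x01,0x1b,0x13] = c1 16 7a c3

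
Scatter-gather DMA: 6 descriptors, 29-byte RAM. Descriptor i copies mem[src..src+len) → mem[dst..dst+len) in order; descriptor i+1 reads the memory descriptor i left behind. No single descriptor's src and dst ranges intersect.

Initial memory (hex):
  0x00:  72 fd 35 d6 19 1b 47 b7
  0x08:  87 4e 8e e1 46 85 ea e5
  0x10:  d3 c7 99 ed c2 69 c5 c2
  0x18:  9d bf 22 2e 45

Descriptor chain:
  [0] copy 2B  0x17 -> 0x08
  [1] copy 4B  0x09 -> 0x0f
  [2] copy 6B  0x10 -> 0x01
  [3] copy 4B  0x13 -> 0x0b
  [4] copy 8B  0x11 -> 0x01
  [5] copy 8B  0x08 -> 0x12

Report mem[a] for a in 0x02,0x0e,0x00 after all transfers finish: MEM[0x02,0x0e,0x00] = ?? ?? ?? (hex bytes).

MEM[0x02,0x0e,0x00] = 46 c5 72

[0] 0x17->0x08 len=2 : c2 9d
[1] 0x09->0x0f len=4 : 9d 8e e1 46
[2] 0x10->0x01 len=6 : 8e e1 46 ed c2 69
[3] 0x13->0x0b len=4 : ed c2 69 c5
[4] 0x11->0x01 len=8 : e1 46 ed c2 69 c5 c2 9d
[5] 0x08->0x12 len=8 : 9d 9d 8e ed c2 69 c5 9d
query mem[0x02]=0x46, mem[0x0e]=0xc5, mem[0x00]=0x72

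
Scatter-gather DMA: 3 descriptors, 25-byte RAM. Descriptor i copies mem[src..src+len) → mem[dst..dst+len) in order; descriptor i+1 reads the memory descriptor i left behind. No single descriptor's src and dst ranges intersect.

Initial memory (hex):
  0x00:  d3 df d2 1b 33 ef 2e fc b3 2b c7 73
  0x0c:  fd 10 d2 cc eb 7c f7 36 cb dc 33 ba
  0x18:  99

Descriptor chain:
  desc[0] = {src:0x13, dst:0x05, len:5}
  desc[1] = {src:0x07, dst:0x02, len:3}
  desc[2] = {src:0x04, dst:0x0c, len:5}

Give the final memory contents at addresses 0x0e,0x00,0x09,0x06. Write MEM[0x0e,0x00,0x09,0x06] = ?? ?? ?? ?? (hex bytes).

[0] 0x13->0x05 len=5 : 36 cb dc 33 ba
[1] 0x07->0x02 len=3 : dc 33 ba
[2] 0x04->0x0c len=5 : ba 36 cb dc 33
query mem[0x0e]=0xcb, mem[0x00]=0xd3, mem[0x09]=0xba, mem[0x06]=0xcb

MEM[0x0e,0x00,0x09,0x06] = cb d3 ba cb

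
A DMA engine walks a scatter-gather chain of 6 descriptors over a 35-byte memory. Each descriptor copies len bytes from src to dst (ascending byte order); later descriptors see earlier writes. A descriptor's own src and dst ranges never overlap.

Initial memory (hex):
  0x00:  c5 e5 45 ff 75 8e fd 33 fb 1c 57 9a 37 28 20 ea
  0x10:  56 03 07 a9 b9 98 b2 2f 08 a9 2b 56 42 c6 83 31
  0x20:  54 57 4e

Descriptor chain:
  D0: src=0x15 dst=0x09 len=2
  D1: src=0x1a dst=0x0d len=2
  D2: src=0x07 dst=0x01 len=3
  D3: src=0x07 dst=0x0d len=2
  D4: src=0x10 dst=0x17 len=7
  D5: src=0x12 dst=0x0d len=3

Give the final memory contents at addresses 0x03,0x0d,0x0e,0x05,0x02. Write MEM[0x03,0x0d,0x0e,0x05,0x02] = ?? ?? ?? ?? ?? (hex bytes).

MEM[0x03,0x0d,0x0e,0x05,0x02] = 98 07 a9 8e fb

#0 dst[0x09+2] := {0x98,0xb2}
#1 dst[0x0d+2] := {0x2b,0x56}
#2 dst[0x01+3] := {0x33,0xfb,0x98}
#3 dst[0x0d+2] := {0x33,0xfb}
#4 dst[0x17+7] := {0x56,0x03,0x07,0xa9,0xb9,0x98,0xb2}
#5 dst[0x0d+3] := {0x07,0xa9,0xb9}
query mem[0x03]=0x98, mem[0x0d]=0x07, mem[0x0e]=0xa9, mem[0x05]=0x8e, mem[0x02]=0xfb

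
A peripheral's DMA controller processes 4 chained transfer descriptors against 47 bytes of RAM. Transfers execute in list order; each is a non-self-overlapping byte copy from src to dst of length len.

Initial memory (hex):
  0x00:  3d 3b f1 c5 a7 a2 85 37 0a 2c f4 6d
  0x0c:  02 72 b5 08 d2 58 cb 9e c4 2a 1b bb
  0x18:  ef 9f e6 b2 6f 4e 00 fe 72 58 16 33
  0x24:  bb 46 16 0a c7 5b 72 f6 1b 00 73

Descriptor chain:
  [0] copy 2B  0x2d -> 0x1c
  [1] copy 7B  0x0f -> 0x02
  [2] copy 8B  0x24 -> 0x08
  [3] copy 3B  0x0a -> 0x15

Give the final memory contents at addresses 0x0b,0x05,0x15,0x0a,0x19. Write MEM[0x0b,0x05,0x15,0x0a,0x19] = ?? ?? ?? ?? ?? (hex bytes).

MEM[0x0b,0x05,0x15,0x0a,0x19] = 0a cb 16 16 9f

[0] 0x2d->0x1c len=2 : 00 73
[1] 0x0f->0x02 len=7 : 08 d2 58 cb 9e c4 2a
[2] 0x24->0x08 len=8 : bb 46 16 0a c7 5b 72 f6
[3] 0x0a->0x15 len=3 : 16 0a c7
query mem[0x0b]=0x0a, mem[0x05]=0xcb, mem[0x15]=0x16, mem[0x0a]=0x16, mem[0x19]=0x9f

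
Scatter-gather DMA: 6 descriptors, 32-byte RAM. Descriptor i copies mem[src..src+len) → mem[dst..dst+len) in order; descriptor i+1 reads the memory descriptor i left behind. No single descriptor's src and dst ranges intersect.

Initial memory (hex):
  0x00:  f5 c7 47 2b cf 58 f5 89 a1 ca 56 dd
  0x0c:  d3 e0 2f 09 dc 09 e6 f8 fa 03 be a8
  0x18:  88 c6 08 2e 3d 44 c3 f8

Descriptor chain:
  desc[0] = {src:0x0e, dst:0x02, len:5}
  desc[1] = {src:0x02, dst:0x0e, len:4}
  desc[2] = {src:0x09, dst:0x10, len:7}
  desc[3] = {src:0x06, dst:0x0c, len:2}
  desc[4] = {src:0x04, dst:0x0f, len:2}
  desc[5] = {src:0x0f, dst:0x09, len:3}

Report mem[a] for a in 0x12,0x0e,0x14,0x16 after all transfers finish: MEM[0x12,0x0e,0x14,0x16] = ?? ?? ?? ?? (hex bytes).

[0] 0x0e->0x02 len=5 : 2f 09 dc 09 e6
[1] 0x02->0x0e len=4 : 2f 09 dc 09
[2] 0x09->0x10 len=7 : ca 56 dd d3 e0 2f 09
[3] 0x06->0x0c len=2 : e6 89
[4] 0x04->0x0f len=2 : dc 09
[5] 0x0f->0x09 len=3 : dc 09 56
query mem[0x12]=0xdd, mem[0x0e]=0x2f, mem[0x14]=0xe0, mem[0x16]=0x09

MEM[0x12,0x0e,0x14,0x16] = dd 2f e0 09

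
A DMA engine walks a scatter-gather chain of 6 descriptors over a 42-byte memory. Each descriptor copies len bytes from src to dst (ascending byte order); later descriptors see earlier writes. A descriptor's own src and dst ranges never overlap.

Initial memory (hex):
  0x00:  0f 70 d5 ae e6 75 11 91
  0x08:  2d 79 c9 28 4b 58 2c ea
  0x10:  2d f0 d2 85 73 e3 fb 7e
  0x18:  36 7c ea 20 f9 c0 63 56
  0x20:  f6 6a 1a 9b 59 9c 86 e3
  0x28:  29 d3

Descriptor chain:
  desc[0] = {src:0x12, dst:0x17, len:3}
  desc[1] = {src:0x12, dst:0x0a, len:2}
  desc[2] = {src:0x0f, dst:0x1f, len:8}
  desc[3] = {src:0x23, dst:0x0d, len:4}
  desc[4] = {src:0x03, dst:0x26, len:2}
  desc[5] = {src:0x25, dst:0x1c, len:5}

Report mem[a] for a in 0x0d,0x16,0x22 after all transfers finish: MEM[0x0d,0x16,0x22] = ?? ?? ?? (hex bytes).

MEM[0x0d,0x16,0x22] = 85 fb d2

#0 dst[0x17+3] := {0xd2,0x85,0x73}
#1 dst[0x0a+2] := {0xd2,0x85}
#2 dst[0x1f+8] := {0xea,0x2d,0xf0,0xd2,0x85,0x73,0xe3,0xfb}
#3 dst[0x0d+4] := {0x85,0x73,0xe3,0xfb}
#4 dst[0x26+2] := {0xae,0xe6}
#5 dst[0x1c+5] := {0xe3,0xae,0xe6,0x29,0xd3}
query mem[0x0d]=0x85, mem[0x16]=0xfb, mem[0x22]=0xd2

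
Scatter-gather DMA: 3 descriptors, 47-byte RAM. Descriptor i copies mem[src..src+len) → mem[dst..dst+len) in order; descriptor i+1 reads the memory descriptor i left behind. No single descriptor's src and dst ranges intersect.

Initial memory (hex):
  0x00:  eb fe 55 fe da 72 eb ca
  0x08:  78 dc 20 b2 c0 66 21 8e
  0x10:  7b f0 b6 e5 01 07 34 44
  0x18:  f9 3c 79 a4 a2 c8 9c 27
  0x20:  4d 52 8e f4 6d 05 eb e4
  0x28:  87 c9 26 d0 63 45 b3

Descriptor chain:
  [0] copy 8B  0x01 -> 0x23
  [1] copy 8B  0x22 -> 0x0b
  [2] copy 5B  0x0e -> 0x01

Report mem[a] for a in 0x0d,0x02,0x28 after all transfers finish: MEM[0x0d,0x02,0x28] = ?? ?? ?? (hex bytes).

MEM[0x0d,0x02,0x28] = 55 da eb

D0: mem[0x23..0x2a] <- [fe 55 fe da 72 eb ca 78]
D1: mem[0x0b..0x12] <- [8e fe 55 fe da 72 eb ca]
D2: mem[0x01..0x05] <- [fe da 72 eb ca]
query mem[0x0d]=0x55, mem[0x02]=0xda, mem[0x28]=0xeb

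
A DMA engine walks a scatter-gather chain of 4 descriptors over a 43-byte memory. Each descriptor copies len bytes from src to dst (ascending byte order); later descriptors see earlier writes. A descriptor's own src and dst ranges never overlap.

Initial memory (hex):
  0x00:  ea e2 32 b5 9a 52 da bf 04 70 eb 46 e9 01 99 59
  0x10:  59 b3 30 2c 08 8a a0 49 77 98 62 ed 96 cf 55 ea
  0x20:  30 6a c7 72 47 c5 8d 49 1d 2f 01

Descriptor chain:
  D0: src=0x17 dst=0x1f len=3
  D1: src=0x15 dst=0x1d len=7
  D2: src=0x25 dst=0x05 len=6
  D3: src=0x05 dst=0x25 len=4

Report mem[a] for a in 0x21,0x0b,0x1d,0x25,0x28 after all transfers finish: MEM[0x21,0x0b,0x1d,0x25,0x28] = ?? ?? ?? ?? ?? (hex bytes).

[0] 0x17->0x1f len=3 : 49 77 98
[1] 0x15->0x1d len=7 : 8a a0 49 77 98 62 ed
[2] 0x25->0x05 len=6 : c5 8d 49 1d 2f 01
[3] 0x05->0x25 len=4 : c5 8d 49 1d
query mem[0x21]=0x98, mem[0x0b]=0x46, mem[0x1d]=0x8a, mem[0x25]=0xc5, mem[0x28]=0x1d

MEM[0x21,0x0b,0x1d,0x25,0x28] = 98 46 8a c5 1d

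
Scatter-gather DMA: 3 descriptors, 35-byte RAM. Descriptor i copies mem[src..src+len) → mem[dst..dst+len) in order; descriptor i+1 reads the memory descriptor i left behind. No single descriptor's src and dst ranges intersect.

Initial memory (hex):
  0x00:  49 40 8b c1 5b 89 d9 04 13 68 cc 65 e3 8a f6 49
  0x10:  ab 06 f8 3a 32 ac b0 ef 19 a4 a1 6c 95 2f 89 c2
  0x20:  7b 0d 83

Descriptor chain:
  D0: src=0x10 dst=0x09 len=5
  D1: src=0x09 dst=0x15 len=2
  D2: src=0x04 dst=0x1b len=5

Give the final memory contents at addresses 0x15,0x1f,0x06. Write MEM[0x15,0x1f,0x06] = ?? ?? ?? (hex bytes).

MEM[0x15,0x1f,0x06] = ab 13 d9

#0 dst[0x09+5] := {0xab,0x06,0xf8,0x3a,0x32}
#1 dst[0x15+2] := {0xab,0x06}
#2 dst[0x1b+5] := {0x5b,0x89,0xd9,0x04,0x13}
query mem[0x15]=0xab, mem[0x1f]=0x13, mem[0x06]=0xd9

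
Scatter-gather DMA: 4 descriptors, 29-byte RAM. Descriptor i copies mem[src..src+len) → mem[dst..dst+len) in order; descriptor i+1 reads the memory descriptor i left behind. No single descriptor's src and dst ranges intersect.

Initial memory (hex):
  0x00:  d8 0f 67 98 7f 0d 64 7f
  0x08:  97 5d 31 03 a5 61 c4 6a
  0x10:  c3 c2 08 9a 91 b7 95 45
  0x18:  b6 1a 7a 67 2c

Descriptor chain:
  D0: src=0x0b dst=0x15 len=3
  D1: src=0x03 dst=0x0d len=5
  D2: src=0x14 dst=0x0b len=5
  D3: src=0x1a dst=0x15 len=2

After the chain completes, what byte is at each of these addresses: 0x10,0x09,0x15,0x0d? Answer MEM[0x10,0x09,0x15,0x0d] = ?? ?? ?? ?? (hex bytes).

#0 dst[0x15+3] := {0x03,0xa5,0x61}
#1 dst[0x0d+5] := {0x98,0x7f,0x0d,0x64,0x7f}
#2 dst[0x0b+5] := {0x91,0x03,0xa5,0x61,0xb6}
#3 dst[0x15+2] := {0x7a,0x67}
query mem[0x10]=0x64, mem[0x09]=0x5d, mem[0x15]=0x7a, mem[0x0d]=0xa5

MEM[0x10,0x09,0x15,0x0d] = 64 5d 7a a5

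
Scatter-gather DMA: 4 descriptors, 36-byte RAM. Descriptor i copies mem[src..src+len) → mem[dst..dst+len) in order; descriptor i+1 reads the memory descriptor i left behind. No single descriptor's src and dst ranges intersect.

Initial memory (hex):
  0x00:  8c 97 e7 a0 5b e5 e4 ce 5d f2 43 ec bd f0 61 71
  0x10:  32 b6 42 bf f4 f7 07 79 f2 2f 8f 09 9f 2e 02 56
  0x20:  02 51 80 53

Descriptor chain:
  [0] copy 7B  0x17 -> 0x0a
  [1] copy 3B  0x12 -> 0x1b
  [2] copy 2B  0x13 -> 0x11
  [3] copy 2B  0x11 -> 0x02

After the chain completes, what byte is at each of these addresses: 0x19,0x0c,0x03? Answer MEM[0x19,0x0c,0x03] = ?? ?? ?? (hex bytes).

MEM[0x19,0x0c,0x03] = 2f 2f f4

[0] 0x17->0x0a len=7 : 79 f2 2f 8f 09 9f 2e
[1] 0x12->0x1b len=3 : 42 bf f4
[2] 0x13->0x11 len=2 : bf f4
[3] 0x11->0x02 len=2 : bf f4
query mem[0x19]=0x2f, mem[0x0c]=0x2f, mem[0x03]=0xf4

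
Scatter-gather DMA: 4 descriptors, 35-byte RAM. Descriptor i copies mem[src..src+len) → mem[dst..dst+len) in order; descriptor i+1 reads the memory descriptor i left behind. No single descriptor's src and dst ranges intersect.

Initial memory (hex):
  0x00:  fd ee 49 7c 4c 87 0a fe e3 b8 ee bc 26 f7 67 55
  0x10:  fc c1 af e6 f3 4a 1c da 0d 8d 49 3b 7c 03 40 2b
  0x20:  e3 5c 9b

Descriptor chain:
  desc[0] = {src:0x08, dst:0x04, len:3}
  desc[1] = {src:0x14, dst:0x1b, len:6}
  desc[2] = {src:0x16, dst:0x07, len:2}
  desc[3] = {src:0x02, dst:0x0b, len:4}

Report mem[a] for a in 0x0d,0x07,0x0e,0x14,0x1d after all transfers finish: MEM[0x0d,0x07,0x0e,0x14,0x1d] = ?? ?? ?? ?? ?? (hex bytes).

MEM[0x0d,0x07,0x0e,0x14,0x1d] = e3 1c b8 f3 1c

D0: mem[0x04..0x06] <- [e3 b8 ee]
D1: mem[0x1b..0x20] <- [f3 4a 1c da 0d 8d]
D2: mem[0x07..0x08] <- [1c da]
D3: mem[0x0b..0x0e] <- [49 7c e3 b8]
query mem[0x0d]=0xe3, mem[0x07]=0x1c, mem[0x0e]=0xb8, mem[0x14]=0xf3, mem[0x1d]=0x1c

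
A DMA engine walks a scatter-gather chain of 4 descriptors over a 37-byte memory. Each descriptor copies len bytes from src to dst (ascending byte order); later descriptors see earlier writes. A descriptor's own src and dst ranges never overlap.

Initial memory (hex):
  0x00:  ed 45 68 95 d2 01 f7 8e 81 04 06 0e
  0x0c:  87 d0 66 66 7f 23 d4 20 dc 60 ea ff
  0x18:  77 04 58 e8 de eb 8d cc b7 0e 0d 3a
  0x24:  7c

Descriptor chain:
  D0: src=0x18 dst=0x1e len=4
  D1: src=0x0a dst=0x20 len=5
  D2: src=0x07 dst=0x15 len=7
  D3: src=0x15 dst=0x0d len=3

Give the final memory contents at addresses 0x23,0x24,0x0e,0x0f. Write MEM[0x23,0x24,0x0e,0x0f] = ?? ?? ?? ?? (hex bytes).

D0: mem[0x1e..0x21] <- [77 04 58 e8]
D1: mem[0x20..0x24] <- [06 0e 87 d0 66]
D2: mem[0x15..0x1b] <- [8e 81 04 06 0e 87 d0]
D3: mem[0x0d..0x0f] <- [8e 81 04]
query mem[0x23]=0xd0, mem[0x24]=0x66, mem[0x0e]=0x81, mem[0x0f]=0x04

MEM[0x23,0x24,0x0e,0x0f] = d0 66 81 04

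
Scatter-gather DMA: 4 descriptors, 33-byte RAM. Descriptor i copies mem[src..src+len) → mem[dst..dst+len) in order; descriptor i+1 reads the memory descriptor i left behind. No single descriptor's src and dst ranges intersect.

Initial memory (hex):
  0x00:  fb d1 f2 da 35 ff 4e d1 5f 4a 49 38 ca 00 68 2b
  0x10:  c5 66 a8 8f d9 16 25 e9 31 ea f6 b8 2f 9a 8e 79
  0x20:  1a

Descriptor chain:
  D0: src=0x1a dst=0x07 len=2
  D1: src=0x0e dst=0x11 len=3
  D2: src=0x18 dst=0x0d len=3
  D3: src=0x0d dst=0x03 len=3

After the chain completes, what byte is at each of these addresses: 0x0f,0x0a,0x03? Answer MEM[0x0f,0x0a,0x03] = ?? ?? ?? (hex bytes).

MEM[0x0f,0x0a,0x03] = f6 49 31

#0 dst[0x07+2] := {0xf6,0xb8}
#1 dst[0x11+3] := {0x68,0x2b,0xc5}
#2 dst[0x0d+3] := {0x31,0xea,0xf6}
#3 dst[0x03+3] := {0x31,0xea,0xf6}
query mem[0x0f]=0xf6, mem[0x0a]=0x49, mem[0x03]=0x31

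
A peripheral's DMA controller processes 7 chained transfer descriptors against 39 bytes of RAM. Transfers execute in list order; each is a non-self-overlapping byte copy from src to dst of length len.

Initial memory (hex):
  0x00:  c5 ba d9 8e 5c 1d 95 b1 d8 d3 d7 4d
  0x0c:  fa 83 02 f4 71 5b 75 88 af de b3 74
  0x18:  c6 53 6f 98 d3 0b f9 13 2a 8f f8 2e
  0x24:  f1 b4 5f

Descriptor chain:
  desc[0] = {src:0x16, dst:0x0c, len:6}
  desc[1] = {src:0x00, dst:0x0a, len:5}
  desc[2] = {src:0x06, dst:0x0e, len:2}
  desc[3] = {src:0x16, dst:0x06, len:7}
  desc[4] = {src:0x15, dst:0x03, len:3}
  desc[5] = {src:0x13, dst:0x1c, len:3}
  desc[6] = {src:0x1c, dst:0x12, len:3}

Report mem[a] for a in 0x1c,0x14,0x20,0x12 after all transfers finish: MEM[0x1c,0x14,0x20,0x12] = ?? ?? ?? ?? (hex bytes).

MEM[0x1c,0x14,0x20,0x12] = 88 de 2a 88

D0: mem[0x0c..0x11] <- [b3 74 c6 53 6f 98]
D1: mem[0x0a..0x0e] <- [c5 ba d9 8e 5c]
D2: mem[0x0e..0x0f] <- [95 b1]
D3: mem[0x06..0x0c] <- [b3 74 c6 53 6f 98 d3]
D4: mem[0x03..0x05] <- [de b3 74]
D5: mem[0x1c..0x1e] <- [88 af de]
D6: mem[0x12..0x14] <- [88 af de]
query mem[0x1c]=0x88, mem[0x14]=0xde, mem[0x20]=0x2a, mem[0x12]=0x88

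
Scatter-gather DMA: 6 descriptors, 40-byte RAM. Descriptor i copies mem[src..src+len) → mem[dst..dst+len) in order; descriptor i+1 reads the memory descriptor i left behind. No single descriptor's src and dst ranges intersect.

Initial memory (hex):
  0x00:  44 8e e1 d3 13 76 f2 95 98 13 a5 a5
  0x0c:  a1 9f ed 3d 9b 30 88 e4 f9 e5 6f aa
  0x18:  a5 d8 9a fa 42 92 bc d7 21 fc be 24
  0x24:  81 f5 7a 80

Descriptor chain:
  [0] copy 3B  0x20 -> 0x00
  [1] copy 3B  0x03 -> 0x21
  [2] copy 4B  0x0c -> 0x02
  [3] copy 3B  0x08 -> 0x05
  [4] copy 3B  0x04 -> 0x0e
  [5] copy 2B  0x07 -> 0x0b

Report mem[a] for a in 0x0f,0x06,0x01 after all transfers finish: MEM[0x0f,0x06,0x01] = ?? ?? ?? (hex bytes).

[0] 0x20->0x00 len=3 : 21 fc be
[1] 0x03->0x21 len=3 : d3 13 76
[2] 0x0c->0x02 len=4 : a1 9f ed 3d
[3] 0x08->0x05 len=3 : 98 13 a5
[4] 0x04->0x0e len=3 : ed 98 13
[5] 0x07->0x0b len=2 : a5 98
query mem[0x0f]=0x98, mem[0x06]=0x13, mem[0x01]=0xfc

MEM[0x0f,0x06,0x01] = 98 13 fc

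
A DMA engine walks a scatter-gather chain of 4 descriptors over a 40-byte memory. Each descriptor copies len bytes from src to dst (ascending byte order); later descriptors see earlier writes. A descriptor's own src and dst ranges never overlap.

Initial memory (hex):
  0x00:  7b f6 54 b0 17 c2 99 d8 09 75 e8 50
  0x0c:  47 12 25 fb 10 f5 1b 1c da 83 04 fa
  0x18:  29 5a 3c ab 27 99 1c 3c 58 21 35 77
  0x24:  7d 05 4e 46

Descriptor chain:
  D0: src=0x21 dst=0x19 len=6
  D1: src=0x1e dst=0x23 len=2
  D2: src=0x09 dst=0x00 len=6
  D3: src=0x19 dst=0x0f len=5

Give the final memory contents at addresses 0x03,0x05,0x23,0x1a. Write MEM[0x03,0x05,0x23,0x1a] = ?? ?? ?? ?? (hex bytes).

#0 dst[0x19+6] := {0x21,0x35,0x77,0x7d,0x05,0x4e}
#1 dst[0x23+2] := {0x4e,0x3c}
#2 dst[0x00+6] := {0x75,0xe8,0x50,0x47,0x12,0x25}
#3 dst[0x0f+5] := {0x21,0x35,0x77,0x7d,0x05}
query mem[0x03]=0x47, mem[0x05]=0x25, mem[0x23]=0x4e, mem[0x1a]=0x35

MEM[0x03,0x05,0x23,0x1a] = 47 25 4e 35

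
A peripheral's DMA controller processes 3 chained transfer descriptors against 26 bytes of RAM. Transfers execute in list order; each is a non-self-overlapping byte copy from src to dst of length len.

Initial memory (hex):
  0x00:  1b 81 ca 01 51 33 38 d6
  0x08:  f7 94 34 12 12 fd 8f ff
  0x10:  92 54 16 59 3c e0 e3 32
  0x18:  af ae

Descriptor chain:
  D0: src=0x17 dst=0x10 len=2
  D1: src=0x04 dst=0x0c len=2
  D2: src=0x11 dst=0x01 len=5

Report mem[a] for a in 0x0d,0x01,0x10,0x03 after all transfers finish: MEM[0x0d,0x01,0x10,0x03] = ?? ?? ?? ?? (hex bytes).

MEM[0x0d,0x01,0x10,0x03] = 33 af 32 59

D0: mem[0x10..0x11] <- [32 af]
D1: mem[0x0c..0x0d] <- [51 33]
D2: mem[0x01..0x05] <- [af 16 59 3c e0]
query mem[0x0d]=0x33, mem[0x01]=0xaf, mem[0x10]=0x32, mem[0x03]=0x59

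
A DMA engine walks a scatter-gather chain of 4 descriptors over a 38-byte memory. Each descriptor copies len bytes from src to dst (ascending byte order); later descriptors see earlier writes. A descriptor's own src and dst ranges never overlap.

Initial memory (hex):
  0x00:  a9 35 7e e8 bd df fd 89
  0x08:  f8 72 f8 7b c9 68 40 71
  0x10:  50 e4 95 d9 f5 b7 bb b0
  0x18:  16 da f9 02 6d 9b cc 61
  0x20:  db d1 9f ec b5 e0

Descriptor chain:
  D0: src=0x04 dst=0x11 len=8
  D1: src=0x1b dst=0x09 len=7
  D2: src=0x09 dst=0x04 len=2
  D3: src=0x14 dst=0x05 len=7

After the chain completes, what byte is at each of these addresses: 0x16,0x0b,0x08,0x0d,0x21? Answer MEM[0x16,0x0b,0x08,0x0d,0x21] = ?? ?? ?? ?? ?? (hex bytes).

MEM[0x16,0x0b,0x08,0x0d,0x21] = 72 f9 f8 61 d1

#0 dst[0x11+8] := {0xbd,0xdf,0xfd,0x89,0xf8,0x72,0xf8,0x7b}
#1 dst[0x09+7] := {0x02,0x6d,0x9b,0xcc,0x61,0xdb,0xd1}
#2 dst[0x04+2] := {0x02,0x6d}
#3 dst[0x05+7] := {0x89,0xf8,0x72,0xf8,0x7b,0xda,0xf9}
query mem[0x16]=0x72, mem[0x0b]=0xf9, mem[0x08]=0xf8, mem[0x0d]=0x61, mem[0x21]=0xd1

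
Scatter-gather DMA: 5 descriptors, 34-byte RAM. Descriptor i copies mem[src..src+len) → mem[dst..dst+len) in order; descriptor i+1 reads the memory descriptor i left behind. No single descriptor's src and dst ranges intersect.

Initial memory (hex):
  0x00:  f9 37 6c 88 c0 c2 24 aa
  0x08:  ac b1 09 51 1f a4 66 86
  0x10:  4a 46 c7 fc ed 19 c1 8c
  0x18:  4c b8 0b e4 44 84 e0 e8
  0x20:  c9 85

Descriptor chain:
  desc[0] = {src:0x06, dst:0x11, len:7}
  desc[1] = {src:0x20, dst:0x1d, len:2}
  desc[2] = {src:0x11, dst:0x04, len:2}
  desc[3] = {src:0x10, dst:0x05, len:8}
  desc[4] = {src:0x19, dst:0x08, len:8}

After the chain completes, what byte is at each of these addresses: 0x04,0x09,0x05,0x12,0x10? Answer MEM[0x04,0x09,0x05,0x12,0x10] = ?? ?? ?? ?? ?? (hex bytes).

  after D0: wrote 7B at 0x11 = 24aaacb109511f
  after D1: wrote 2B at 0x1d = c985
  after D2: wrote 2B at 0x04 = 24aa
  after D3: wrote 8B at 0x05 = 4a24aaacb109511f
  after D4: wrote 8B at 0x08 = b80be444c985e8c9
query mem[0x04]=0x24, mem[0x09]=0x0b, mem[0x05]=0x4a, mem[0x12]=0xaa, mem[0x10]=0x4a

MEM[0x04,0x09,0x05,0x12,0x10] = 24 0b 4a aa 4a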